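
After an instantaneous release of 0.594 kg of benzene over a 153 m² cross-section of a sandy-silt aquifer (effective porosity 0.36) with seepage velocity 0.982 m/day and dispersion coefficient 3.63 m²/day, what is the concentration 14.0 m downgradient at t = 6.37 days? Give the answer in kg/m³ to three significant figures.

For an instantaneous plane source, C(x,t) = M/(n_e·A·√(4πDt)) · exp(−(x−vt)²/(4Dt)), with n_e·A the pore (flow) area.
Plume center vt = 0.982 × 6.37 = 6.25534 m, so the well at 14.0 m is 7.74466 m downgradient of the peak.
√(4πDt) = 17.05 m, giving peak height M/(n_e·A·√(4πDt)) = 0.594/(0.36 × 153 × 17.05) = 0.0006325 kg/m³.
(x−vt)²/(4Dt) = (7.74466)²/(4 × 3.63 × 6.37) = 0.6485; exp(−0.6485) = 0.5228.
C = 0.0006325 × 0.5228 = 0.000331 kg/m³.

0.000331 kg/m³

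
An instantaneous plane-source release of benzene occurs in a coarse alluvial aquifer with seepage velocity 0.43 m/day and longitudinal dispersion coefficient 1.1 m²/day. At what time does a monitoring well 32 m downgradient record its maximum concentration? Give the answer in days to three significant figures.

68.7 days

For the 1D instantaneous-source solution, setting ∂C/∂t = 0 at fixed x gives v²t² + 2Dt − x² = 0, so t = (√(D² + v²x²) − D)/v².
√(D² + v²x²) = √(1.1² + 0.43² × 32²) = 13.80; v² = 0.1849.
t = (13.80 − 1.1)/0.1849 = 68.7 days (vs. the pure-advection estimate x/v = 74.4 d).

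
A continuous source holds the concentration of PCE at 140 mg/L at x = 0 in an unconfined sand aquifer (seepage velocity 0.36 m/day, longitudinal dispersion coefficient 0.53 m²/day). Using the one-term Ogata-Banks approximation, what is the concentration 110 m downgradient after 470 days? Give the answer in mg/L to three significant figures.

For a continuous step input, C/C₀ ≈ ½·erfc((x−vt)/(2√(Dt))).
vt = 0.36 × 470 = 169.2 m and 2√(Dt) = 2√(0.53 × 470) = 31.57 m.
Argument (x−vt)/(2√(Dt)) = (110 − 169.2)/31.57 = -1.875; ½·erfc(-1.875) = 0.9960.
C = 140 × 0.9960 = 139 mg/L.

139 mg/L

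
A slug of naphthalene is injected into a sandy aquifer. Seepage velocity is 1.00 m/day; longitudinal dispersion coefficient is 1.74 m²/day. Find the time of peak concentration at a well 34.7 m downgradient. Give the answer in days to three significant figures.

33.0 days

For the 1D instantaneous-source solution, setting ∂C/∂t = 0 at fixed x gives v²t² + 2Dt − x² = 0, so t = (√(D² + v²x²) − D)/v².
√(D² + v²x²) = √(1.74² + 1.00² × 34.7²) = 34.74; v² = 1.
t = (34.74 − 1.74)/1 = 33.0 days (vs. the pure-advection estimate x/v = 34.7 d).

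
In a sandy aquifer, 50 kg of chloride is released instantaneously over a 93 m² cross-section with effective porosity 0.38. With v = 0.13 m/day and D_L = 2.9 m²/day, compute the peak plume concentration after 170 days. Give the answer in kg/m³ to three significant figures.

The peak of an instantaneous 1D plume sits at x = vt; there the Gaussian factor is 1 and C_max = M/(n_e·A·√(4πDt)), where n_e·A is the pore area the mass is dissolved in.
√(4πDt) = √(4π × 2.9 × 170) = 78.71 m, so C_max = 50/(0.38 × 93 × 78.71) = 0.0180 kg/m³.

0.0180 kg/m³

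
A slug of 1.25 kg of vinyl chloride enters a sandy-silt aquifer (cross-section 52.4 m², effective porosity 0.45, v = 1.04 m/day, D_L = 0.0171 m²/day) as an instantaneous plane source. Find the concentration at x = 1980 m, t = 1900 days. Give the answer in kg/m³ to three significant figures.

0.00232 kg/m³

For an instantaneous plane source, C(x,t) = M/(n_e·A·√(4πDt)) · exp(−(x−vt)²/(4Dt)), with n_e·A the pore (flow) area.
Plume center vt = 1.04 × 1900 = 1976 m, so the well at 1980 m is 4 m downgradient of the peak.
√(4πDt) = 20.21 m, giving peak height M/(n_e·A·√(4πDt)) = 1.25/(0.45 × 52.4 × 20.21) = 0.002623 kg/m³.
(x−vt)²/(4Dt) = (4)²/(4 × 0.0171 × 1900) = 0.1231; exp(−0.1231) = 0.8842.
C = 0.002623 × 0.8842 = 0.00232 kg/m³.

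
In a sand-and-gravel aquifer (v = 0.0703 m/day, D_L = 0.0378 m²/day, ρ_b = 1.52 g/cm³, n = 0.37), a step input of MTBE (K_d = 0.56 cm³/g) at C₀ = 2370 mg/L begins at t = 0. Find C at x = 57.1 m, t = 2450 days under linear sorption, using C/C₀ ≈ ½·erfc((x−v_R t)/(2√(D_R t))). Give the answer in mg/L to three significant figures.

606 mg/L

Retardation factor R = 1 + ρ_b·K_d/n = 1 + 1.52 × 0.56/0.37 = 3.301.
Sorption retards both mechanisms: v_R = v/R = 0.02130 m/day, D_R = D/R = 0.01145 m²/day.
v_R·t = 0.02130 × 2450 = 52.185 m; 2√(D_R t) = 10.59 m; argument = (57.1 − 52.185)/10.59 = 0.4641.
C = C₀ × ½·erfc(0.4641) = 2370 × 0.2558 = 606 mg/L.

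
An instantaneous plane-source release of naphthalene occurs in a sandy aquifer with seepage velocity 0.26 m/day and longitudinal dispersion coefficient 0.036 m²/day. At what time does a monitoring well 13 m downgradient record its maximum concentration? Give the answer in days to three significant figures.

49.5 days

For the 1D instantaneous-source solution, setting ∂C/∂t = 0 at fixed x gives v²t² + 2Dt − x² = 0, so t = (√(D² + v²x²) − D)/v².
√(D² + v²x²) = √(0.036² + 0.26² × 13²) = 3.380; v² = 0.0676.
t = (3.380 − 0.036)/0.0676 = 49.5 days (vs. the pure-advection estimate x/v = 50.0 d).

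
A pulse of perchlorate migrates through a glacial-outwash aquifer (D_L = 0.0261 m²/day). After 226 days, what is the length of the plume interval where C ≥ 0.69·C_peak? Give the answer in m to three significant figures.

5.92 m

The plume is Gaussian with σ = √(2Dt) = √(2 × 0.0261 × 226) = 3.435 m.
C/C_peak = exp(−Δx²/(2σ²)) = 0.69 ⇒ Δx = σ·√(−2 ln 0.69) = 3.435 × 0.8615 = 2.959 m.
Width = 2Δx = 5.92 m.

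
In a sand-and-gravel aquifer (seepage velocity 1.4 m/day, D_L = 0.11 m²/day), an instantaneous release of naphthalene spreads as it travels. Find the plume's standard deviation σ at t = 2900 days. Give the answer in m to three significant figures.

Dispersive spreading gives a Gaussian with σ² = 2Dt; advection only shifts the center.
σ = √(2 × 0.11 × 2900) = 25.3 m.

25.3 m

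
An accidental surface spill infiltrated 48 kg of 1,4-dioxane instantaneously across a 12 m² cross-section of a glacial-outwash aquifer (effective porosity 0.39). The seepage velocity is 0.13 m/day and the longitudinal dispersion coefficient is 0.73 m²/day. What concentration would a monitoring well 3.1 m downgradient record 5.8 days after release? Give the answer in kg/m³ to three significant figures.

1.02 kg/m³

For an instantaneous plane source, C(x,t) = M/(n_e·A·√(4πDt)) · exp(−(x−vt)²/(4Dt)), with n_e·A the pore (flow) area.
Plume center vt = 0.13 × 5.8 = 0.754 m, so the well at 3.1 m is 2.346 m downgradient of the peak.
√(4πDt) = 7.294 m, giving peak height M/(n_e·A·√(4πDt)) = 48/(0.39 × 12 × 7.294) = 1.406 kg/m³.
(x−vt)²/(4Dt) = (2.346)²/(4 × 0.73 × 5.8) = 0.3250; exp(−0.3250) = 0.7225.
C = 1.406 × 0.7225 = 1.02 kg/m³.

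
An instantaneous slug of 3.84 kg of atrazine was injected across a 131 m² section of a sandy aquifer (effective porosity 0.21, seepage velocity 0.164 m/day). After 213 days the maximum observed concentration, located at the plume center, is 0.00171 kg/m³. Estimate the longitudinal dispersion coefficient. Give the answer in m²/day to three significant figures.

2.49 m²/day

At the plume center C_max = M/(n_e·A·√(4πDt)), so D = M²/(4πt·(n_e·A·C_max)²).
n_e·A·C_max = 0.21 × 131 × 0.00171 = 0.04704 kg/m.
D = 3.84²/(4π × 213 × 0.04704²) = 2.49 m²/day.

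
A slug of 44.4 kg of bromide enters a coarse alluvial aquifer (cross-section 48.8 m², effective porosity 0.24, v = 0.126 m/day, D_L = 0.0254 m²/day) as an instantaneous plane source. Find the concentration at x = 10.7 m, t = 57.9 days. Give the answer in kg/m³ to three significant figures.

0.123 kg/m³

For an instantaneous plane source, C(x,t) = M/(n_e·A·√(4πDt)) · exp(−(x−vt)²/(4Dt)), with n_e·A the pore (flow) area.
Plume center vt = 0.126 × 57.9 = 7.2954 m, so the well at 10.7 m is 3.4046 m downgradient of the peak.
√(4πDt) = 4.299 m, giving peak height M/(n_e·A·√(4πDt)) = 44.4/(0.24 × 48.8 × 4.299) = 0.8818 kg/m³.
(x−vt)²/(4Dt) = (3.4046)²/(4 × 0.0254 × 57.9) = 1.970; exp(−1.970) = 0.1395.
C = 0.8818 × 0.1395 = 0.123 kg/m³.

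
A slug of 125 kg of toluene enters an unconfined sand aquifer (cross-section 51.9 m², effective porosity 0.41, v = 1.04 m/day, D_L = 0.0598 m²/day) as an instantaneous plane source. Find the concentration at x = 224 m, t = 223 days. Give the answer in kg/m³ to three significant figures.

For an instantaneous plane source, C(x,t) = M/(n_e·A·√(4πDt)) · exp(−(x−vt)²/(4Dt)), with n_e·A the pore (flow) area.
Plume center vt = 1.04 × 223 = 231.92 m, so the well at 224 m is 7.92 m upgradient of the peak.
√(4πDt) = 12.95 m, giving peak height M/(n_e·A·√(4πDt)) = 125/(0.41 × 51.9 × 12.95) = 0.4536 kg/m³.
(x−vt)²/(4Dt) = (-7.92)²/(4 × 0.0598 × 223) = 1.176; exp(−1.176) = 0.3085.
C = 0.4536 × 0.3085 = 0.140 kg/m³.

0.140 kg/m³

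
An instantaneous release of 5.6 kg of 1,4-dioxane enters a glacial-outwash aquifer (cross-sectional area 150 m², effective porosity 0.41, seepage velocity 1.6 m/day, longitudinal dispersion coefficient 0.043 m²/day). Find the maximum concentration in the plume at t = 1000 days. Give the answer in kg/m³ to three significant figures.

0.00392 kg/m³

The peak of an instantaneous 1D plume sits at x = vt; there the Gaussian factor is 1 and C_max = M/(n_e·A·√(4πDt)), where n_e·A is the pore area the mass is dissolved in.
√(4πDt) = √(4π × 0.043 × 1000) = 23.25 m, so C_max = 5.6/(0.41 × 150 × 23.25) = 0.00392 kg/m³.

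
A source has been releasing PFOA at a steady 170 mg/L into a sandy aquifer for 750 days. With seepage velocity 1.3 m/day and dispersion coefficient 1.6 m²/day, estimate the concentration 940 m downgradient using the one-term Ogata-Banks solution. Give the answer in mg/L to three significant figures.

130 mg/L

For a continuous step input, C/C₀ ≈ ½·erfc((x−vt)/(2√(Dt))).
vt = 1.3 × 750 = 975 m and 2√(Dt) = 2√(1.6 × 750) = 69.28 m.
Argument (x−vt)/(2√(Dt)) = (940 − 975)/69.28 = -0.5052; ½·erfc(-0.5052) = 0.7625.
C = 170 × 0.7625 = 130 mg/L.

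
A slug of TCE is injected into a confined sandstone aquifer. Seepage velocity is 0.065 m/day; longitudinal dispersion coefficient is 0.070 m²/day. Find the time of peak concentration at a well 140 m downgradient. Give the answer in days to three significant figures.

2140 days

For the 1D instantaneous-source solution, setting ∂C/∂t = 0 at fixed x gives v²t² + 2Dt − x² = 0, so t = (√(D² + v²x²) − D)/v².
√(D² + v²x²) = √(0.070² + 0.065² × 140²) = 9.100; v² = 0.004225.
t = (9.100 − 0.070)/0.004225 = 2140 days (vs. the pure-advection estimate x/v = 2150 d).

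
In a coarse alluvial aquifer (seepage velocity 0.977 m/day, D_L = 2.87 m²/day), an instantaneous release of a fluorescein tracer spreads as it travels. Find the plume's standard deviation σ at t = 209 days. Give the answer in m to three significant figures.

34.6 m

Dispersive spreading gives a Gaussian with σ² = 2Dt; advection only shifts the center.
σ = √(2 × 2.87 × 209) = 34.6 m.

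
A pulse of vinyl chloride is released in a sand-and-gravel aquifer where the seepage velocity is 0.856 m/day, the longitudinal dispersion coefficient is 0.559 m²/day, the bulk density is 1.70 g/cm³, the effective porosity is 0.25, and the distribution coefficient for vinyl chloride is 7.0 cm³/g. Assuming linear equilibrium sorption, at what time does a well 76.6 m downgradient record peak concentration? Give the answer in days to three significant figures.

Retardation factor R = 1 + ρ_b·K_d/n = 1 + 1.70 × 7.0/0.25 = 48.60.
Sorption retards both mechanisms: v_R = v/R = 0.01761 m/day, D_R = D/R = 0.01150 m²/day.
Peak time from v_R²t² + 2D_R t − x² = 0: t = (√(D_R² + v_R²x²) − D_R)/v_R².
√(D_R² + v_R²x²) = √(0.01150² + 0.01761² × 76.6²) = 1.349; v_R² = 0.0003101.
t = (1.349 − 0.01150)/0.0003101 = 4310 days.

4310 days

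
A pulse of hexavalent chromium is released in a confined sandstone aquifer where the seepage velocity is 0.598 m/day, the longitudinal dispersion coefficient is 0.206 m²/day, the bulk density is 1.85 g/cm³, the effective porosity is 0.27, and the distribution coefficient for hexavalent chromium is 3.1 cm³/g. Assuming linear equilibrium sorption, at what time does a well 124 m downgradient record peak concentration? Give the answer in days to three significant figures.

Retardation factor R = 1 + ρ_b·K_d/n = 1 + 1.85 × 3.1/0.27 = 22.24.
Sorption retards both mechanisms: v_R = v/R = 0.02689 m/day, D_R = D/R = 0.009263 m²/day.
Peak time from v_R²t² + 2D_R t − x² = 0: t = (√(D_R² + v_R²x²) − D_R)/v_R².
√(D_R² + v_R²x²) = √(0.009263² + 0.02689² × 124²) = 3.334; v_R² = 0.0007231.
t = (3.334 − 0.009263)/0.0007231 = 4600 days.

4600 days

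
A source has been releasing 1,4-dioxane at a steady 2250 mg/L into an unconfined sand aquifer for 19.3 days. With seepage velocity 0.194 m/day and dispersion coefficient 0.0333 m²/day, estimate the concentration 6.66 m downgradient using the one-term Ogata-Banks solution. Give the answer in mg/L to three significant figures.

For a continuous step input, C/C₀ ≈ ½·erfc((x−vt)/(2√(Dt))).
vt = 0.194 × 19.3 = 3.7442 m and 2√(Dt) = 2√(0.0333 × 19.3) = 1.603 m.
Argument (x−vt)/(2√(Dt)) = (6.66 − 3.7442)/1.603 = 1.819; ½·erfc(1.819) = 0.005049.
C = 2250 × 0.005049 = 11.4 mg/L.

11.4 mg/L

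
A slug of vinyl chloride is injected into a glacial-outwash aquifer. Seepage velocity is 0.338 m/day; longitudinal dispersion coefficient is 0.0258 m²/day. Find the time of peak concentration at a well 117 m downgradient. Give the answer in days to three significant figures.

346 days

For the 1D instantaneous-source solution, setting ∂C/∂t = 0 at fixed x gives v²t² + 2Dt − x² = 0, so t = (√(D² + v²x²) − D)/v².
√(D² + v²x²) = √(0.0258² + 0.338² × 117²) = 39.55; v² = 0.114244.
t = (39.55 − 0.0258)/0.114244 = 346 days (vs. the pure-advection estimate x/v = 346 d).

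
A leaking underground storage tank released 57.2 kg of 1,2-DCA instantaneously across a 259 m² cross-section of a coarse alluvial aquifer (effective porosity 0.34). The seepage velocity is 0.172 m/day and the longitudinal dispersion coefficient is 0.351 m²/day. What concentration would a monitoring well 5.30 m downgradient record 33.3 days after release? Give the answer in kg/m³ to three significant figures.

For an instantaneous plane source, C(x,t) = M/(n_e·A·√(4πDt)) · exp(−(x−vt)²/(4Dt)), with n_e·A the pore (flow) area.
Plume center vt = 0.172 × 33.3 = 5.7276 m, so the well at 5.30 m is 0.4276 m upgradient of the peak.
√(4πDt) = 12.12 m, giving peak height M/(n_e·A·√(4πDt)) = 57.2/(0.34 × 259 × 12.12) = 0.05359 kg/m³.
(x−vt)²/(4Dt) = (-0.4276)²/(4 × 0.351 × 33.3) = 0.003911; exp(−0.003911) = 0.9961.
C = 0.05359 × 0.9961 = 0.0534 kg/m³.

0.0534 kg/m³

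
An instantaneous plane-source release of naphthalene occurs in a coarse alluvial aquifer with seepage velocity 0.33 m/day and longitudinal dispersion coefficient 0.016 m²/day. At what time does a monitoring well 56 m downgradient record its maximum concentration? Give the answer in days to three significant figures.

170 days

For the 1D instantaneous-source solution, setting ∂C/∂t = 0 at fixed x gives v²t² + 2Dt − x² = 0, so t = (√(D² + v²x²) − D)/v².
√(D² + v²x²) = √(0.016² + 0.33² × 56²) = 18.48; v² = 0.1089.
t = (18.48 − 0.016)/0.1089 = 170 days (vs. the pure-advection estimate x/v = 170 d).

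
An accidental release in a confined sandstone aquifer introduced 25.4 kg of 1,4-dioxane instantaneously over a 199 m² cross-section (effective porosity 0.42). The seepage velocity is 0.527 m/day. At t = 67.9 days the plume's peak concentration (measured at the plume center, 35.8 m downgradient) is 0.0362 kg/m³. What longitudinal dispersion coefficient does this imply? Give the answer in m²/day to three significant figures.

0.0826 m²/day

At the plume center C_max = M/(n_e·A·√(4πDt)), so D = M²/(4πt·(n_e·A·C_max)²).
n_e·A·C_max = 0.42 × 199 × 0.0362 = 3.026 kg/m.
D = 25.4²/(4π × 67.9 × 3.026²) = 0.0826 m²/day.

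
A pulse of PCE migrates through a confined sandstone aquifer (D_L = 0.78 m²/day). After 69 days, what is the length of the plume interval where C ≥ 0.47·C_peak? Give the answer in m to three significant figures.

25.5 m

The plume is Gaussian with σ = √(2Dt) = √(2 × 0.78 × 69) = 10.37 m.
C/C_peak = exp(−Δx²/(2σ²)) = 0.47 ⇒ Δx = σ·√(−2 ln 0.47) = 10.37 × 1.229 = 12.74 m.
Width = 2Δx = 25.5 m.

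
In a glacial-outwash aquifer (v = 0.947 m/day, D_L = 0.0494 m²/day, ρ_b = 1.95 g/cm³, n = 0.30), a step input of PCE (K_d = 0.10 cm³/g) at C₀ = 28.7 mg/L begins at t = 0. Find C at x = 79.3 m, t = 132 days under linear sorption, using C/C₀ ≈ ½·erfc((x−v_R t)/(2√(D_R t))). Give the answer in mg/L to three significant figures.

2.98 mg/L

Retardation factor R = 1 + ρ_b·K_d/n = 1 + 1.95 × 0.10/0.30 = 1.650.
Sorption retards both mechanisms: v_R = v/R = 0.5739 m/day, D_R = D/R = 0.02994 m²/day.
v_R·t = 0.5739 × 132 = 75.7548 m; 2√(D_R t) = 3.976 m; argument = (79.3 − 75.7548)/3.976 = 0.8916.
C = C₀ × ½·erfc(0.8916) = 28.7 × 0.1037 = 2.98 mg/L.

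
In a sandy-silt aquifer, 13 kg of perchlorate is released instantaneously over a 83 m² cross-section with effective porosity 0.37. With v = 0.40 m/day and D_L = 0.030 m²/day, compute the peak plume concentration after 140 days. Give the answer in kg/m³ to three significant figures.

0.0583 kg/m³

The peak of an instantaneous 1D plume sits at x = vt; there the Gaussian factor is 1 and C_max = M/(n_e·A·√(4πDt)), where n_e·A is the pore area the mass is dissolved in.
√(4πDt) = √(4π × 0.030 × 140) = 7.265 m, so C_max = 13/(0.37 × 83 × 7.265) = 0.0583 kg/m³.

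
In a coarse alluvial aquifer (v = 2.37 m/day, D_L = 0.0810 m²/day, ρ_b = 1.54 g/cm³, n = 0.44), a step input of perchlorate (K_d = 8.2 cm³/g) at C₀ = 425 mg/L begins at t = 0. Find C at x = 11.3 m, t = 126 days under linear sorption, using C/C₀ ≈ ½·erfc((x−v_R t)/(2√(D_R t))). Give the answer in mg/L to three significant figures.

28.3 mg/L

Retardation factor R = 1 + ρ_b·K_d/n = 1 + 1.54 × 8.2/0.44 = 29.70.
Sorption retards both mechanisms: v_R = v/R = 0.07980 m/day, D_R = D/R = 0.002727 m²/day.
v_R·t = 0.07980 × 126 = 10.0548 m; 2√(D_R t) = 1.172 m; argument = (11.3 − 10.0548)/1.172 = 1.062.
C = C₀ × ½·erfc(1.062) = 425 × 0.06656 = 28.3 mg/L.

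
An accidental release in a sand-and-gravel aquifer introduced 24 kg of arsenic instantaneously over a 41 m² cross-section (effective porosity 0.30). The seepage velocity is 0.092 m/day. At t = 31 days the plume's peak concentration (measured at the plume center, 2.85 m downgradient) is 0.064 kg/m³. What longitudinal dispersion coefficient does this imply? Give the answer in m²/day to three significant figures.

At the plume center C_max = M/(n_e·A·√(4πDt)), so D = M²/(4πt·(n_e·A·C_max)²).
n_e·A·C_max = 0.30 × 41 × 0.064 = 0.7872 kg/m.
D = 24²/(4π × 31 × 0.7872²) = 2.39 m²/day.

2.39 m²/day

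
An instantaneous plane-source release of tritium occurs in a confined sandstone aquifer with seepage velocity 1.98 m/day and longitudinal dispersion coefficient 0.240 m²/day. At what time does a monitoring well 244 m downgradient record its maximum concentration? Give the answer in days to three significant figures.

For the 1D instantaneous-source solution, setting ∂C/∂t = 0 at fixed x gives v²t² + 2Dt − x² = 0, so t = (√(D² + v²x²) − D)/v².
√(D² + v²x²) = √(0.240² + 1.98² × 244²) = 483.1; v² = 3.9204.
t = (483.1 − 0.240)/3.9204 = 123 days (vs. the pure-advection estimate x/v = 123 d).

123 days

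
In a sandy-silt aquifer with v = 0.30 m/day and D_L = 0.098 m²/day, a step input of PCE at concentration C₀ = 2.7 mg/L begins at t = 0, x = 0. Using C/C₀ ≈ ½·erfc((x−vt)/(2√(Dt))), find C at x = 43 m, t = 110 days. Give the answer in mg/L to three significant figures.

0.0422 mg/L

For a continuous step input, C/C₀ ≈ ½·erfc((x−vt)/(2√(Dt))).
vt = 0.30 × 110 = 33 m and 2√(Dt) = 2√(0.098 × 110) = 6.567 m.
Argument (x−vt)/(2√(Dt)) = (43 − 33)/6.567 = 1.523; ½·erfc(1.523) = 0.01563.
C = 2.7 × 0.01563 = 0.0422 mg/L.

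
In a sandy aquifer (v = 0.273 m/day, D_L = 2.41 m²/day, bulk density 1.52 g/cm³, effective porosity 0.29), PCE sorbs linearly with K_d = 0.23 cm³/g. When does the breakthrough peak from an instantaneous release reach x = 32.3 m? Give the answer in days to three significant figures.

199 days

Retardation factor R = 1 + ρ_b·K_d/n = 1 + 1.52 × 0.23/0.29 = 2.206.
Sorption retards both mechanisms: v_R = v/R = 0.1238 m/day, D_R = D/R = 1.092 m²/day.
Peak time from v_R²t² + 2D_R t − x² = 0: t = (√(D_R² + v_R²x²) − D_R)/v_R².
√(D_R² + v_R²x²) = √(1.092² + 0.1238² × 32.3²) = 4.145; v_R² = 0.01533.
t = (4.145 − 1.092)/0.01533 = 199 days.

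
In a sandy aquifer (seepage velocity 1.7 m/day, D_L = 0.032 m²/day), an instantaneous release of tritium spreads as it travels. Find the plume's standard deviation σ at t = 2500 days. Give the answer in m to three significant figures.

Dispersive spreading gives a Gaussian with σ² = 2Dt; advection only shifts the center.
σ = √(2 × 0.032 × 2500) = 12.6 m.

12.6 m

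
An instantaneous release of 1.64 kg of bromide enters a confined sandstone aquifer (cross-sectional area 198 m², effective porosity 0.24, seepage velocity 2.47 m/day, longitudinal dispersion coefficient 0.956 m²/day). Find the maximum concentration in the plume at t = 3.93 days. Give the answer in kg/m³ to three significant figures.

The peak of an instantaneous 1D plume sits at x = vt; there the Gaussian factor is 1 and C_max = M/(n_e·A·√(4πDt)), where n_e·A is the pore area the mass is dissolved in.
√(4πDt) = √(4π × 0.956 × 3.93) = 6.871 m, so C_max = 1.64/(0.24 × 198 × 6.871) = 0.00502 kg/m³.

0.00502 kg/m³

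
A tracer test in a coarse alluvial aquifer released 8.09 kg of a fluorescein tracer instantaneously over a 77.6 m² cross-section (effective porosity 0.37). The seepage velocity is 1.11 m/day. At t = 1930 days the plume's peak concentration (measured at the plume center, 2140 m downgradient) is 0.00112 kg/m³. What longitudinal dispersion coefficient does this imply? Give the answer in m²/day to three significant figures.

At the plume center C_max = M/(n_e·A·√(4πDt)), so D = M²/(4πt·(n_e·A·C_max)²).
n_e·A·C_max = 0.37 × 77.6 × 0.00112 = 0.03216 kg/m.
D = 8.09²/(4π × 1930 × 0.03216²) = 2.61 m²/day.

2.61 m²/day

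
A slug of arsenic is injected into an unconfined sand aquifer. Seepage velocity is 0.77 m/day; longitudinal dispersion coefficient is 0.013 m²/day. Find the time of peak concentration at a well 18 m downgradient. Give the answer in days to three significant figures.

23.4 days

For the 1D instantaneous-source solution, setting ∂C/∂t = 0 at fixed x gives v²t² + 2Dt − x² = 0, so t = (√(D² + v²x²) − D)/v².
√(D² + v²x²) = √(0.013² + 0.77² × 18²) = 13.86; v² = 0.5929.
t = (13.86 − 0.013)/0.5929 = 23.4 days (vs. the pure-advection estimate x/v = 23.4 d).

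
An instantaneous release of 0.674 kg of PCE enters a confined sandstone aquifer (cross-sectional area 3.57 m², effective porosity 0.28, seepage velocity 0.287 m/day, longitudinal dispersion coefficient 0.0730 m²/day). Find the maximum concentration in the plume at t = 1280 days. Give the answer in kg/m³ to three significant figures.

0.0197 kg/m³

The peak of an instantaneous 1D plume sits at x = vt; there the Gaussian factor is 1 and C_max = M/(n_e·A·√(4πDt)), where n_e·A is the pore area the mass is dissolved in.
√(4πDt) = √(4π × 0.0730 × 1280) = 34.27 m, so C_max = 0.674/(0.28 × 3.57 × 34.27) = 0.0197 kg/m³.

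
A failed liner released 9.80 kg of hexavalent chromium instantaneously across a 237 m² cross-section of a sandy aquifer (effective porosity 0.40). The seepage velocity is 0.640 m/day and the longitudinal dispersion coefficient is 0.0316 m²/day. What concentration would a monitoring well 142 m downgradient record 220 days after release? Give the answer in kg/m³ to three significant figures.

For an instantaneous plane source, C(x,t) = M/(n_e·A·√(4πDt)) · exp(−(x−vt)²/(4Dt)), with n_e·A the pore (flow) area.
Plume center vt = 0.640 × 220 = 140.8 m, so the well at 142 m is 1.2 m downgradient of the peak.
√(4πDt) = 9.347 m, giving peak height M/(n_e·A·√(4πDt)) = 9.80/(0.40 × 237 × 9.347) = 0.01106 kg/m³.
(x−vt)²/(4Dt) = (1.2)²/(4 × 0.0316 × 220) = 0.05178; exp(−0.05178) = 0.9495.
C = 0.01106 × 0.9495 = 0.0105 kg/m³.

0.0105 kg/m³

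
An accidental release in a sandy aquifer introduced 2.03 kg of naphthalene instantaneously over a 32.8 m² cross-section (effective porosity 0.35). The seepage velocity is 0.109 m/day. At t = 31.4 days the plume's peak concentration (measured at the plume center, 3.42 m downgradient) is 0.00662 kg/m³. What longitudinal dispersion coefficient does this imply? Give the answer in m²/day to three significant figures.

At the plume center C_max = M/(n_e·A·√(4πDt)), so D = M²/(4πt·(n_e·A·C_max)²).
n_e·A·C_max = 0.35 × 32.8 × 0.00662 = 0.07600 kg/m.
D = 2.03²/(4π × 31.4 × 0.07600²) = 1.81 m²/day.

1.81 m²/day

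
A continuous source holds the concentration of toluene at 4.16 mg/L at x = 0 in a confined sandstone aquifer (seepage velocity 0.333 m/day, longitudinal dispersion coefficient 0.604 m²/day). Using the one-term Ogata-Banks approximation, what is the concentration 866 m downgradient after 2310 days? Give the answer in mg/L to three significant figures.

For a continuous step input, C/C₀ ≈ ½·erfc((x−vt)/(2√(Dt))).
vt = 0.333 × 2310 = 769.23 m and 2√(Dt) = 2√(0.604 × 2310) = 74.71 m.
Argument (x−vt)/(2√(Dt)) = (866 − 769.23)/74.71 = 1.295; ½·erfc(1.295) = 0.03352.
C = 4.16 × 0.03352 = 0.139 mg/L.

0.139 mg/L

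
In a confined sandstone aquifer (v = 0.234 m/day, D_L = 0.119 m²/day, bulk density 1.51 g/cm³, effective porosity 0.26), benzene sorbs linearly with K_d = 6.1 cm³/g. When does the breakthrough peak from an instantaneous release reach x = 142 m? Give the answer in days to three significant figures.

22000 days

Retardation factor R = 1 + ρ_b·K_d/n = 1 + 1.51 × 6.1/0.26 = 36.43.
Sorption retards both mechanisms: v_R = v/R = 0.006423 m/day, D_R = D/R = 0.003267 m²/day.
Peak time from v_R²t² + 2D_R t − x² = 0: t = (√(D_R² + v_R²x²) − D_R)/v_R².
√(D_R² + v_R²x²) = √(0.003267² + 0.006423² × 142²) = 0.9121; v_R² = 4.125e-05.
t = (0.9121 − 0.003267)/4.125e-05 = 22000 days.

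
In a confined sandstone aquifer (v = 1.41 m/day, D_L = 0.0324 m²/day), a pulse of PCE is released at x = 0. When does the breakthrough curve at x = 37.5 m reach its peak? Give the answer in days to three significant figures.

For the 1D instantaneous-source solution, setting ∂C/∂t = 0 at fixed x gives v²t² + 2Dt − x² = 0, so t = (√(D² + v²x²) − D)/v².
√(D² + v²x²) = √(0.0324² + 1.41² × 37.5²) = 52.88; v² = 1.9881.
t = (52.88 − 0.0324)/1.9881 = 26.6 days (vs. the pure-advection estimate x/v = 26.6 d).

26.6 days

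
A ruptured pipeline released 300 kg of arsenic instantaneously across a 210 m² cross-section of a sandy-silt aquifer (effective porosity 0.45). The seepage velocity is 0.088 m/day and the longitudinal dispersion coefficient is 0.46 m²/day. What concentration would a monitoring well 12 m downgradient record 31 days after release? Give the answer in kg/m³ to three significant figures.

For an instantaneous plane source, C(x,t) = M/(n_e·A·√(4πDt)) · exp(−(x−vt)²/(4Dt)), with n_e·A the pore (flow) area.
Plume center vt = 0.088 × 31 = 2.728 m, so the well at 12 m is 9.272 m downgradient of the peak.
√(4πDt) = 13.39 m, giving peak height M/(n_e·A·√(4πDt)) = 300/(0.45 × 210 × 13.39) = 0.2371 kg/m³.
(x−vt)²/(4Dt) = (9.272)²/(4 × 0.46 × 31) = 1.507; exp(−1.507) = 0.2216.
C = 0.2371 × 0.2216 = 0.0525 kg/m³.

0.0525 kg/m³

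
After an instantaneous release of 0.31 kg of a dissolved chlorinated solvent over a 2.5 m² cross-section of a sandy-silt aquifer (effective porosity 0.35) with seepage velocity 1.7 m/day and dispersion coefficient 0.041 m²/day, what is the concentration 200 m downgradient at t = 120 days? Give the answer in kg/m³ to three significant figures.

For an instantaneous plane source, C(x,t) = M/(n_e·A·√(4πDt)) · exp(−(x−vt)²/(4Dt)), with n_e·A the pore (flow) area.
Plume center vt = 1.7 × 120 = 204 m, so the well at 200 m is 4 m upgradient of the peak.
√(4πDt) = 7.863 m, giving peak height M/(n_e·A·√(4πDt)) = 0.31/(0.35 × 2.5 × 7.863) = 0.04506 kg/m³.
(x−vt)²/(4Dt) = (-4)²/(4 × 0.041 × 120) = 0.8130; exp(−0.8130) = 0.4435.
C = 0.04506 × 0.4435 = 0.0200 kg/m³.

0.0200 kg/m³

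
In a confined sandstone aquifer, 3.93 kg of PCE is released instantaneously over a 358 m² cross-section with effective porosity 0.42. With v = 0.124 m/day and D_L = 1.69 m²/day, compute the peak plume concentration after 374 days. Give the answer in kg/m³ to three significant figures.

0.000293 kg/m³

The peak of an instantaneous 1D plume sits at x = vt; there the Gaussian factor is 1 and C_max = M/(n_e·A·√(4πDt)), where n_e·A is the pore area the mass is dissolved in.
√(4πDt) = √(4π × 1.69 × 374) = 89.12 m, so C_max = 3.93/(0.42 × 358 × 89.12) = 0.000293 kg/m³.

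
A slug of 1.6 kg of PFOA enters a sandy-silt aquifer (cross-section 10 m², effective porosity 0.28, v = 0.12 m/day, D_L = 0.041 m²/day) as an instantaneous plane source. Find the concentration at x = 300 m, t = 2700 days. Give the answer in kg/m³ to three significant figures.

For an instantaneous plane source, C(x,t) = M/(n_e·A·√(4πDt)) · exp(−(x−vt)²/(4Dt)), with n_e·A the pore (flow) area.
Plume center vt = 0.12 × 2700 = 324 m, so the well at 300 m is 24 m upgradient of the peak.
√(4πDt) = 37.30 m, giving peak height M/(n_e·A·√(4πDt)) = 1.6/(0.28 × 10 × 37.30) = 0.01532 kg/m³.
(x−vt)²/(4Dt) = (-24)²/(4 × 0.041 × 2700) = 1.301; exp(−1.301) = 0.2723.
C = 0.01532 × 0.2723 = 0.00417 kg/m³.

0.00417 kg/m³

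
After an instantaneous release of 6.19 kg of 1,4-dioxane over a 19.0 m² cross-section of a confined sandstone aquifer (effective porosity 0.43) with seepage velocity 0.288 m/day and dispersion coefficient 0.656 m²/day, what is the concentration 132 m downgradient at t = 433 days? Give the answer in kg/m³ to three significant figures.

0.0121 kg/m³

For an instantaneous plane source, C(x,t) = M/(n_e·A·√(4πDt)) · exp(−(x−vt)²/(4Dt)), with n_e·A the pore (flow) area.
Plume center vt = 0.288 × 433 = 124.704 m, so the well at 132 m is 7.296 m downgradient of the peak.
√(4πDt) = 59.74 m, giving peak height M/(n_e·A·√(4πDt)) = 6.19/(0.43 × 19.0 × 59.74) = 0.01268 kg/m³.
(x−vt)²/(4Dt) = (7.296)²/(4 × 0.656 × 433) = 0.04685; exp(−0.04685) = 0.9542.
C = 0.01268 × 0.9542 = 0.0121 kg/m³.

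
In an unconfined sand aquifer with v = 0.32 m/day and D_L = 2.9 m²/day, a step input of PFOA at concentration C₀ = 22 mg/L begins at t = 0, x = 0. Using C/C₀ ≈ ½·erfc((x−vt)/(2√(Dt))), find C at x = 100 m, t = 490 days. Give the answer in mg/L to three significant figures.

18.8 mg/L

For a continuous step input, C/C₀ ≈ ½·erfc((x−vt)/(2√(Dt))).
vt = 0.32 × 490 = 156.8 m and 2√(Dt) = 2√(2.9 × 490) = 75.39 m.
Argument (x−vt)/(2√(Dt)) = (100 − 156.8)/75.39 = -0.7534; ½·erfc(-0.7534) = 0.8567.
C = 22 × 0.8567 = 18.8 mg/L.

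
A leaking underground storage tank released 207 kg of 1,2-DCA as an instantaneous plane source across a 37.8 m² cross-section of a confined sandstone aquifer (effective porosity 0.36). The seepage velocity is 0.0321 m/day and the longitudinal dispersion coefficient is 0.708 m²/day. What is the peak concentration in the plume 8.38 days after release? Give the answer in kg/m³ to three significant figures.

1.76 kg/m³

The peak of an instantaneous 1D plume sits at x = vt; there the Gaussian factor is 1 and C_max = M/(n_e·A·√(4πDt)), where n_e·A is the pore area the mass is dissolved in.
√(4πDt) = √(4π × 0.708 × 8.38) = 8.635 m, so C_max = 207/(0.36 × 37.8 × 8.635) = 1.76 kg/m³.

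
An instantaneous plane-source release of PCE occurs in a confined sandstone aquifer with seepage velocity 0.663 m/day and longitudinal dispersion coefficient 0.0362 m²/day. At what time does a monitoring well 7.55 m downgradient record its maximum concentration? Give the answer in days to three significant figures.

11.3 days

For the 1D instantaneous-source solution, setting ∂C/∂t = 0 at fixed x gives v²t² + 2Dt − x² = 0, so t = (√(D² + v²x²) − D)/v².
√(D² + v²x²) = √(0.0362² + 0.663² × 7.55²) = 5.006; v² = 0.439569.
t = (5.006 − 0.0362)/0.439569 = 11.3 days (vs. the pure-advection estimate x/v = 11.4 d).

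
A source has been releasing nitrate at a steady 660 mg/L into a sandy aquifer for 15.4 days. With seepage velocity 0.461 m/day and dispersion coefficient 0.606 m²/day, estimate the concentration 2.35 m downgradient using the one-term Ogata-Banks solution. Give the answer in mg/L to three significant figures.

For a continuous step input, C/C₀ ≈ ½·erfc((x−vt)/(2√(Dt))).
vt = 0.461 × 15.4 = 7.0994 m and 2√(Dt) = 2√(0.606 × 15.4) = 6.110 m.
Argument (x−vt)/(2√(Dt)) = (2.35 − 7.0994)/6.110 = -0.7773; ½·erfc(-0.7773) = 0.8642.
C = 660 × 0.8642 = 570 mg/L.

570 mg/L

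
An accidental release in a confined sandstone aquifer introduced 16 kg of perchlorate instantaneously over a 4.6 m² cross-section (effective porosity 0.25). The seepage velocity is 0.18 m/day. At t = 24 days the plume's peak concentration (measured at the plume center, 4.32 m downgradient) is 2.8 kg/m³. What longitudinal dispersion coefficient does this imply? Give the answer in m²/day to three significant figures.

0.0819 m²/day

At the plume center C_max = M/(n_e·A·√(4πDt)), so D = M²/(4πt·(n_e·A·C_max)²).
n_e·A·C_max = 0.25 × 4.6 × 2.8 = 3.220 kg/m.
D = 16²/(4π × 24 × 3.220²) = 0.0819 m²/day.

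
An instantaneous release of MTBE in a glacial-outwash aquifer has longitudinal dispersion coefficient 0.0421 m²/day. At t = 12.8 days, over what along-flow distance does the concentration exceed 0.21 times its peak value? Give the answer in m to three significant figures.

3.67 m

The plume is Gaussian with σ = √(2Dt) = √(2 × 0.0421 × 12.8) = 1.038 m.
C/C_peak = exp(−Δx²/(2σ²)) = 0.21 ⇒ Δx = σ·√(−2 ln 0.21) = 1.038 × 1.767 = 1.834 m.
Width = 2Δx = 3.67 m.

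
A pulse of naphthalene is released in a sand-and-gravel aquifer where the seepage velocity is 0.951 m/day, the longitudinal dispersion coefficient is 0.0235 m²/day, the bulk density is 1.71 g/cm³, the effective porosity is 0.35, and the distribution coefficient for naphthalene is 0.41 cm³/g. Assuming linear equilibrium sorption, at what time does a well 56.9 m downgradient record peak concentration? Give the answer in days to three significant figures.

180 days

Retardation factor R = 1 + ρ_b·K_d/n = 1 + 1.71 × 0.41/0.35 = 3.003.
Sorption retards both mechanisms: v_R = v/R = 0.3167 m/day, D_R = D/R = 0.007826 m²/day.
Peak time from v_R²t² + 2D_R t − x² = 0: t = (√(D_R² + v_R²x²) − D_R)/v_R².
√(D_R² + v_R²x²) = √(0.007826² + 0.3167² × 56.9²) = 18.02; v_R² = 0.1003.
t = (18.02 − 0.007826)/0.1003 = 180 days.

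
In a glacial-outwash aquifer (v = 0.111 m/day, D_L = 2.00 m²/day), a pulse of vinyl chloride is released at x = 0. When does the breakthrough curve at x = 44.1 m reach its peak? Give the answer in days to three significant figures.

For the 1D instantaneous-source solution, setting ∂C/∂t = 0 at fixed x gives v²t² + 2Dt − x² = 0, so t = (√(D² + v²x²) − D)/v².
√(D² + v²x²) = √(2.00² + 0.111² × 44.1²) = 5.288; v² = 0.012321.
t = (5.288 − 2.00)/0.012321 = 267 days (vs. the pure-advection estimate x/v = 397 d).

267 days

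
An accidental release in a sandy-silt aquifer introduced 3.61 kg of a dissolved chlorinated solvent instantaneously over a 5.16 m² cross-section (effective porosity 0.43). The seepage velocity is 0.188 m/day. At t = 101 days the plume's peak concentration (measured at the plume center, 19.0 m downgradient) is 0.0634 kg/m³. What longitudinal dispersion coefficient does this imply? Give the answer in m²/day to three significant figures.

At the plume center C_max = M/(n_e·A·√(4πDt)), so D = M²/(4πt·(n_e·A·C_max)²).
n_e·A·C_max = 0.43 × 5.16 × 0.0634 = 0.1407 kg/m.
D = 3.61²/(4π × 101 × 0.1407²) = 0.519 m²/day.

0.519 m²/day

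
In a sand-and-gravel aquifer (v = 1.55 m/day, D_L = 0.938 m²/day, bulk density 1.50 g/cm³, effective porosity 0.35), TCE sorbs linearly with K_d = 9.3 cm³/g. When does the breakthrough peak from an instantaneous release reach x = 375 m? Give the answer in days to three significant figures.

Retardation factor R = 1 + ρ_b·K_d/n = 1 + 1.50 × 9.3/0.35 = 40.86.
Sorption retards both mechanisms: v_R = v/R = 0.03793 m/day, D_R = D/R = 0.02296 m²/day.
Peak time from v_R²t² + 2D_R t − x² = 0: t = (√(D_R² + v_R²x²) − D_R)/v_R².
√(D_R² + v_R²x²) = √(0.02296² + 0.03793² × 375²) = 14.22; v_R² = 0.001439.
t = (14.22 − 0.02296)/0.001439 = 9870 days.

9870 days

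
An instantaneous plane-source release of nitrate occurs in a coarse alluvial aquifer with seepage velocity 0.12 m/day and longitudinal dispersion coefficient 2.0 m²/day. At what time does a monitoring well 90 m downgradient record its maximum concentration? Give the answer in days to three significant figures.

624 days

For the 1D instantaneous-source solution, setting ∂C/∂t = 0 at fixed x gives v²t² + 2Dt − x² = 0, so t = (√(D² + v²x²) − D)/v².
√(D² + v²x²) = √(2.0² + 0.12² × 90²) = 10.98; v² = 0.0144.
t = (10.98 − 2.0)/0.0144 = 624 days (vs. the pure-advection estimate x/v = 750 d).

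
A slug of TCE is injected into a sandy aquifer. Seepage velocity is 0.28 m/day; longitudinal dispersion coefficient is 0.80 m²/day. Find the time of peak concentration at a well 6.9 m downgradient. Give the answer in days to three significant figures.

16.5 days

For the 1D instantaneous-source solution, setting ∂C/∂t = 0 at fixed x gives v²t² + 2Dt − x² = 0, so t = (√(D² + v²x²) − D)/v².
√(D² + v²x²) = √(0.80² + 0.28² × 6.9²) = 2.091; v² = 0.0784.
t = (2.091 − 0.80)/0.0784 = 16.5 days (vs. the pure-advection estimate x/v = 24.6 d).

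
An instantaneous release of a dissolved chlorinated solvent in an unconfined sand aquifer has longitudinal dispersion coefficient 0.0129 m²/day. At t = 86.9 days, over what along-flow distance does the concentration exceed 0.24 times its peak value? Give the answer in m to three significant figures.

The plume is Gaussian with σ = √(2Dt) = √(2 × 0.0129 × 86.9) = 1.497 m.
C/C_peak = exp(−Δx²/(2σ²)) = 0.24 ⇒ Δx = σ·√(−2 ln 0.24) = 1.497 × 1.689 = 2.528 m.
Width = 2Δx = 5.06 m.

5.06 m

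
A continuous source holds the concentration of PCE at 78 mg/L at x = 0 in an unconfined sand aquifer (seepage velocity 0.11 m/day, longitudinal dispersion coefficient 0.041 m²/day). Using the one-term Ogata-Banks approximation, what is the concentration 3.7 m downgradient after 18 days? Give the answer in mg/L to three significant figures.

6.12 mg/L

For a continuous step input, C/C₀ ≈ ½·erfc((x−vt)/(2√(Dt))).
vt = 0.11 × 18 = 1.98 m and 2√(Dt) = 2√(0.041 × 18) = 1.718 m.
Argument (x−vt)/(2√(Dt)) = (3.7 − 1.98)/1.718 = 1.001; ½·erfc(1.001) = 0.07844.
C = 78 × 0.07844 = 6.12 mg/L.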